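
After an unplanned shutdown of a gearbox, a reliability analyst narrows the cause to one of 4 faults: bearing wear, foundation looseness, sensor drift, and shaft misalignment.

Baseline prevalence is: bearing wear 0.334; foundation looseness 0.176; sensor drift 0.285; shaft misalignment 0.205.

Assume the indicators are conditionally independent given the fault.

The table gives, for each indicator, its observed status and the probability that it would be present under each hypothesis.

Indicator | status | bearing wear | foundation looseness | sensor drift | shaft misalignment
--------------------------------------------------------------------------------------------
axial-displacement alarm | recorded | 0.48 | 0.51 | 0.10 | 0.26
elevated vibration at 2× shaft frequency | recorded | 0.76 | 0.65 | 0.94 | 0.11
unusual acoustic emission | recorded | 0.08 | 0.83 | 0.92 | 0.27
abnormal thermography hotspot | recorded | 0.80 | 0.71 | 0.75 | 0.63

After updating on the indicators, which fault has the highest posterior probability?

foundation looseness

By Bayes' rule with conditional independence, the unnormalized weight for each hypothesis is prior × ∏ likelihoods:
  bearing wear: 0.334 × 0.48 × 0.76 × 0.08 × 0.80 = 0.007798
  foundation looseness: 0.176 × 0.51 × 0.65 × 0.83 × 0.71 = 0.034382
  sensor drift: 0.285 × 0.10 × 0.94 × 0.92 × 0.75 = 0.018485
  shaft misalignment: 0.205 × 0.26 × 0.11 × 0.27 × 0.63 = 0.0009973
Normalizing constant Z = 0.007798 + 0.034382 + 0.018485 + 0.0009973 = 0.061662.
P(bearing wear | evidence) ≈ 0.007798 / 0.061662 ≈ 0.126
P(foundation looseness | evidence) ≈ 0.034382 / 0.061662 ≈ 0.558
P(sensor drift | evidence) ≈ 0.018485 / 0.061662 ≈ 0.300
P(shaft misalignment | evidence) ≈ 0.0009973 / 0.061662 ≈ 0.016
The largest is 0.558, so foundation looseness is most probable.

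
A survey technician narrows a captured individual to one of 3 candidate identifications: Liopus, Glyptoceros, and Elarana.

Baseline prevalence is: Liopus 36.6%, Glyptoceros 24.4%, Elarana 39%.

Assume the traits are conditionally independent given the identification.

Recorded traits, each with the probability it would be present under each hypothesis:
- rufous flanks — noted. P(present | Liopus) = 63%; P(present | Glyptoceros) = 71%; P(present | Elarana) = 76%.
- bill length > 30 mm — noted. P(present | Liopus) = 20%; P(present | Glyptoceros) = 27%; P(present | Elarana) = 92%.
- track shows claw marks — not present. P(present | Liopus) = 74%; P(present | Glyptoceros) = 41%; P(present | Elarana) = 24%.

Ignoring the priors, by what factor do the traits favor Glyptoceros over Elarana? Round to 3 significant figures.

0.213

The Bayes factor is the ratio of the joint likelihoods of the trait pattern under the two hypotheses (using 1 − P(present | H) for each absent trait).
  Glyptoceros: 0.71 × 0.27 × (1 − 0.41) = 0.1131
  Elarana: 0.76 × 0.92 × (1 − 0.24) = 0.53139
Bayes factor = 0.1131 / 0.53139 ≈ 0.213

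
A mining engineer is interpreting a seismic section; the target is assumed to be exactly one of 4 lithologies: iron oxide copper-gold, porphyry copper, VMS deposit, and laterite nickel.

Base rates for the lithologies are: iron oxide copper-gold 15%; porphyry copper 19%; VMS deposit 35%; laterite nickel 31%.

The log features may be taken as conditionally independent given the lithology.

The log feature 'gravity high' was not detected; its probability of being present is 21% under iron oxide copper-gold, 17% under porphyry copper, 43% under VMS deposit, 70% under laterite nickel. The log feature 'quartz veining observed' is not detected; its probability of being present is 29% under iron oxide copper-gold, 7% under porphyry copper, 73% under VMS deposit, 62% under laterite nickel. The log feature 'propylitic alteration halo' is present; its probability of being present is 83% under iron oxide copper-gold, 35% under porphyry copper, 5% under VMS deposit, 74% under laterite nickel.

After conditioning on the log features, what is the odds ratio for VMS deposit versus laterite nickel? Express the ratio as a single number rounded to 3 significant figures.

The normalizing constant cancels in an odds ratio, so compute prior × likelihood for the two hypotheses only (using 1 − P(present | H) for each absent log feature):
  VMS deposit: 0.35 × (1 − 0.43) × (1 − 0.73) × 0.05 = 0.0026933
  laterite nickel: 0.31 × (1 − 0.70) × (1 − 0.62) × 0.74 = 0.026152
Odds(VMS deposit : laterite nickel) = 0.0026933 / 0.026152 ≈ 0.103.

0.103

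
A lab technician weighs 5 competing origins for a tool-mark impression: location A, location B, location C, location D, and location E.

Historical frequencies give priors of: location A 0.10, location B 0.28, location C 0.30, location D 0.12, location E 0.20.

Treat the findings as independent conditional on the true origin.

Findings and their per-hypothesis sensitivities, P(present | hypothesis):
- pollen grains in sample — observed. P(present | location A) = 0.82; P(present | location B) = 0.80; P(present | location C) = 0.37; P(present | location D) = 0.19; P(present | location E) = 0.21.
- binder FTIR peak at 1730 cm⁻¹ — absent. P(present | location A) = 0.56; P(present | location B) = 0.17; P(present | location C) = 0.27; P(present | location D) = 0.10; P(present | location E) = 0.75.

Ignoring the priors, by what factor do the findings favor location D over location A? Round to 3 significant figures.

0.474

Joint likelihood of the evidence pattern under each hypothesis (using 1 − P(present | H) for each absent finding):
  location D: 0.19 × (1 − 0.10) = 0.171
  location A: 0.82 × (1 − 0.56) = 0.3608
Bayes factor = 0.171 / 0.3608 ≈ 0.474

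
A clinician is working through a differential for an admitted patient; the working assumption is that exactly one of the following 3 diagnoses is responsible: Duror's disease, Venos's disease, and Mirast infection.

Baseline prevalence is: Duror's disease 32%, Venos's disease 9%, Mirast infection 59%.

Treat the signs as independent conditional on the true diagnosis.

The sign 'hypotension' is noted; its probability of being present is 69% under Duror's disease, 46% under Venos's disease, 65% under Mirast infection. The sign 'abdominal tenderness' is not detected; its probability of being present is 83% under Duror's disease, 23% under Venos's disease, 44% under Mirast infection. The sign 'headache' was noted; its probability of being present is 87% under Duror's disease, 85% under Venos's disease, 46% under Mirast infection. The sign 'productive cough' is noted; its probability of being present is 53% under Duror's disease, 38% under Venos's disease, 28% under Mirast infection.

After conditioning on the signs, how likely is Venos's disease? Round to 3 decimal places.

For each hypothesis, the unnormalized posterior weight is prior × product of the sign likelihoods (using 1 − P(present | H) for each absent sign):
  Duror's disease: 0.32 × 0.69 × (1 − 0.83) × 0.87 × 0.53 = 0.017308
  Venos's disease: 0.09 × 0.46 × (1 − 0.23) × 0.85 × 0.38 = 0.010297
  Mirast infection: 0.59 × 0.65 × (1 − 0.44) × 0.46 × 0.28 = 0.027661
Marginal likelihood of the evidence = 0.055266.
P(Venos's disease | evidence) = 0.010297 / 0.055266 ≈ 0.186.

0.186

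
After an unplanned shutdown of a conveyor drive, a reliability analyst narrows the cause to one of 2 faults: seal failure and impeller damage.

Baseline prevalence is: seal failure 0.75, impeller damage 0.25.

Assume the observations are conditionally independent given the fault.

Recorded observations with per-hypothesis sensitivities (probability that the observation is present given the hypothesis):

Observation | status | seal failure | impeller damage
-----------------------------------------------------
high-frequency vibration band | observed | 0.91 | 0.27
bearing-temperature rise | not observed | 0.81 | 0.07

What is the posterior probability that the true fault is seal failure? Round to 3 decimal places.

0.674

By Bayes' rule with conditional independence, the unnormalized weight for each hypothesis is prior × ∏ likelihoods (using 1 − P(present | H) for each absent observation):
  seal failure: 0.75 × 0.91 × (1 − 0.81) = 0.12967
  impeller damage: 0.25 × 0.27 × (1 − 0.07) = 0.062775
Normalizing constant Z = 0.12967 + 0.062775 = 0.19245.
P(seal failure | evidence) = 0.12967 / 0.19245 ≈ 0.674.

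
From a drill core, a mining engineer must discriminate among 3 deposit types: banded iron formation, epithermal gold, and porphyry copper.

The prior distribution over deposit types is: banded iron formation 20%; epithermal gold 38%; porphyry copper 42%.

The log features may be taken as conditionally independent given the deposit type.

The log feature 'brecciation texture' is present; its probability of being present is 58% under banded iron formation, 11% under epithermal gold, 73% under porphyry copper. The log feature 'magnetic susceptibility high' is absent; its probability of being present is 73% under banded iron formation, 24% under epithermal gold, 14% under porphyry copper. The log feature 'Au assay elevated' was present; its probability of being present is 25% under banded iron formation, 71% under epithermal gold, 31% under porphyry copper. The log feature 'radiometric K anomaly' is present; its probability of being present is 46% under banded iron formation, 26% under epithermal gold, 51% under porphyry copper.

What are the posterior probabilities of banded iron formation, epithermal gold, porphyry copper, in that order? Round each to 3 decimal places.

By Bayes' rule with conditional independence, the unnormalized weight for each hypothesis is prior × ∏ likelihoods (using 1 − P(present | H) for each absent log feature):
  banded iron formation: 0.20 × 0.58 × (1 − 0.73) × 0.25 × 0.46 = 0.0036018
  epithermal gold: 0.38 × 0.11 × (1 − 0.24) × 0.71 × 0.26 = 0.0058644
  porphyry copper: 0.42 × 0.73 × (1 − 0.14) × 0.31 × 0.51 = 0.041687
The unnormalized weights sum to 0.051153.
P(banded iron formation | evidence) = 0.0036018 / 0.051153 ≈ 0.070
P(epithermal gold | evidence) = 0.0058644 / 0.051153 ≈ 0.115
P(porphyry copper | evidence) = 0.041687 / 0.051153 ≈ 0.815

0.070, 0.115, 0.815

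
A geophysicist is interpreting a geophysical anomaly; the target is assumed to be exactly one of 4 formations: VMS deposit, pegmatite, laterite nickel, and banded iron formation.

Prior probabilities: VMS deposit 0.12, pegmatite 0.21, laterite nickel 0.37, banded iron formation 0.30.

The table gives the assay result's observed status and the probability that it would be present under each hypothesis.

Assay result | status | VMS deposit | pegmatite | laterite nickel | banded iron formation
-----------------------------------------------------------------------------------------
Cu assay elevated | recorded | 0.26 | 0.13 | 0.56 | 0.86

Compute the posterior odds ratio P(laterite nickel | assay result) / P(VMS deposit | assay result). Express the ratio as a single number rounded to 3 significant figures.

The normalizing constant cancels in an odds ratio, so compute prior × likelihood for the two hypotheses only:
  laterite nickel: 0.37 × 0.56 = 0.2072
  VMS deposit: 0.12 × 0.26 = 0.0312
Posterior odds = 0.2072 / 0.0312 ≈ 6.64.

6.64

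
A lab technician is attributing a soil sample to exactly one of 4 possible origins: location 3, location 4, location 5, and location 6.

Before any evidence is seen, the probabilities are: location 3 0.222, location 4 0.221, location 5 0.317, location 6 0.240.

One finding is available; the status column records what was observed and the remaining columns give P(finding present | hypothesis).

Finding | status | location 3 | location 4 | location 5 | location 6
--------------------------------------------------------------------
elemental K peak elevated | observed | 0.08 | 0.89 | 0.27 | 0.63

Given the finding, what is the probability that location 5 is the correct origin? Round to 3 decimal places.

By Bayes' rule, the unnormalized weight for each hypothesis is prior × likelihood:
  location 3: 0.222 × 0.08 = 0.01776
  location 4: 0.221 × 0.89 = 0.19669
  location 5: 0.317 × 0.27 = 0.08559
  location 6: 0.240 × 0.63 = 0.1512
The unnormalized weights sum to 0.45124.
P(location 5 | evidence) = 0.08559 / 0.45124 ≈ 0.190.

0.190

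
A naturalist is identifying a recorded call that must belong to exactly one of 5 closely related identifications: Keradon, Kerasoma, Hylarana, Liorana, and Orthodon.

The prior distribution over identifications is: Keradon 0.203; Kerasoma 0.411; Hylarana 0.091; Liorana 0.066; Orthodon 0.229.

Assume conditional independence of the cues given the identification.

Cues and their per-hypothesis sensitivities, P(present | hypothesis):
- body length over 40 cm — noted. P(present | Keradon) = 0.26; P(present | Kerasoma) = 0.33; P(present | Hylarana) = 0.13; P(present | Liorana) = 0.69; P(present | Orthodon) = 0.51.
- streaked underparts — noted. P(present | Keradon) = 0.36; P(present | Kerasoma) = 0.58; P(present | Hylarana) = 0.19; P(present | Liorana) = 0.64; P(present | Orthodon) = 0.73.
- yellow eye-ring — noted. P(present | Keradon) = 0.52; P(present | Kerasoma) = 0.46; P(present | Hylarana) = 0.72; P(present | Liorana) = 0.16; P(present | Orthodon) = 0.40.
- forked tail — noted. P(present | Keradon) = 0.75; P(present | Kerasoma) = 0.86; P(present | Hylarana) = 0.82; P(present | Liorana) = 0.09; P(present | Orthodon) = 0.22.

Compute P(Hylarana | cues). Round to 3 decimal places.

0.028

Multiply each prior by the joint likelihood of the cue pattern:
  Keradon: 0.203 × 0.26 × 0.36 × 0.52 × 0.75 = 0.0074103
  Kerasoma: 0.411 × 0.33 × 0.58 × 0.46 × 0.86 = 0.03112
  Hylarana: 0.091 × 0.13 × 0.19 × 0.72 × 0.82 = 0.001327
  Liorana: 0.066 × 0.69 × 0.64 × 0.16 × 0.09 = 0.0004197
  Orthodon: 0.229 × 0.51 × 0.73 × 0.40 × 0.22 = 0.0075026
The unnormalized weights sum to 0.04778.
P(Hylarana | evidence) = 0.001327 / 0.04778 ≈ 0.028.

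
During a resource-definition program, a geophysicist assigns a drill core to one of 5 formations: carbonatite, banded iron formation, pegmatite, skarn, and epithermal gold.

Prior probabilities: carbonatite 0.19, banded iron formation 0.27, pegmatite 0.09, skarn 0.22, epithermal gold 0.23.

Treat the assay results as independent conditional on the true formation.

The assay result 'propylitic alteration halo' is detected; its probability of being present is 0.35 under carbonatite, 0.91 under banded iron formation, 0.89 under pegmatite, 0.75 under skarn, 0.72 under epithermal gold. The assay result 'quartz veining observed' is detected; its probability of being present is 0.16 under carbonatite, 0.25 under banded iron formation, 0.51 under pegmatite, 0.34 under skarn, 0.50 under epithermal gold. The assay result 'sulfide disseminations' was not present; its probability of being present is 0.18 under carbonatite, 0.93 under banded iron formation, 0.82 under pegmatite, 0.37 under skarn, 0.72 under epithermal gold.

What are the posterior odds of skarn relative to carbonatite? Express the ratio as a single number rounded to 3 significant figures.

4.05

The normalizing constant cancels in an odds ratio, so compute prior × likelihood for the two hypotheses only (using 1 − P(present | H) for each absent assay result):
  skarn: 0.22 × 0.75 × 0.34 × (1 − 0.37) = 0.035343
  carbonatite: 0.19 × 0.35 × 0.16 × (1 − 0.18) = 0.0087248
Posterior odds = 0.035343 / 0.0087248 ≈ 4.05.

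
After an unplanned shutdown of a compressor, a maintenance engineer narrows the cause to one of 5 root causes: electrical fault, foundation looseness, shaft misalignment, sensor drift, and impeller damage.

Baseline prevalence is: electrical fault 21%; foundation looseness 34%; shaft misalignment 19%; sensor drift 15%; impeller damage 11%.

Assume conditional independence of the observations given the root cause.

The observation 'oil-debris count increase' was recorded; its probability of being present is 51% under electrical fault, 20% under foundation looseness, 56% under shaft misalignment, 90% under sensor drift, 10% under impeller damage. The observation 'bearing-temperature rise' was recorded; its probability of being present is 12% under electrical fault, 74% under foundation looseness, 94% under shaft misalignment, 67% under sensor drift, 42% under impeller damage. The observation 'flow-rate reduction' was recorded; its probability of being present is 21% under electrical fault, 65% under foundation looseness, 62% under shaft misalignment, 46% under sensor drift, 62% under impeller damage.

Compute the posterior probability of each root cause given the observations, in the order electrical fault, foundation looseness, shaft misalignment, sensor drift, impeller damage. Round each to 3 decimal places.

Multiply each prior by the joint likelihood of the evidence pattern:
  electrical fault: 0.21 × 0.51 × 0.12 × 0.21 = 0.0026989
  foundation looseness: 0.34 × 0.20 × 0.74 × 0.65 = 0.032708
  shaft misalignment: 0.19 × 0.56 × 0.94 × 0.62 = 0.06201
  sensor drift: 0.15 × 0.90 × 0.67 × 0.46 = 0.041607
  impeller damage: 0.11 × 0.10 × 0.42 × 0.62 = 0.0028644
The unnormalized weights sum to 0.14189.
P(electrical fault | evidence) = 0.0026989 / 0.14189 ≈ 0.019
P(foundation looseness | evidence) = 0.032708 / 0.14189 ≈ 0.231
P(shaft misalignment | evidence) = 0.06201 / 0.14189 ≈ 0.437
P(sensor drift | evidence) = 0.041607 / 0.14189 ≈ 0.293
P(impeller damage | evidence) = 0.0028644 / 0.14189 ≈ 0.020

0.019, 0.231, 0.437, 0.293, 0.020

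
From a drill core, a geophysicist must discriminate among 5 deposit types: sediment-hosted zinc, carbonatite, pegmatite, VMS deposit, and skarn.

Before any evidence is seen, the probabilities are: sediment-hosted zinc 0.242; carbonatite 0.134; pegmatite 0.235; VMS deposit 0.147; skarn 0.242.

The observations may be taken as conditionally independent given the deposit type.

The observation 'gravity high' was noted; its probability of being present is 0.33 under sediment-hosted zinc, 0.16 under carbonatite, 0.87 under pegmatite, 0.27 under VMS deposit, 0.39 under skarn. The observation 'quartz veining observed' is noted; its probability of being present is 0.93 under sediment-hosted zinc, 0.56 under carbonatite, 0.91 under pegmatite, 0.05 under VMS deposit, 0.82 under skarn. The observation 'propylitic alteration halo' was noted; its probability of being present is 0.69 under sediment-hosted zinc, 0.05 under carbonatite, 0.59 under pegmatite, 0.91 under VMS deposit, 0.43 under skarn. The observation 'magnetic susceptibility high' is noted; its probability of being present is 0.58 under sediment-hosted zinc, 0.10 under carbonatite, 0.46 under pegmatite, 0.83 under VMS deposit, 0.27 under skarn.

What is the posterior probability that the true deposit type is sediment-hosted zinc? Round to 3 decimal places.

0.327

By Bayes' rule with conditional independence, the unnormalized weight for each hypothesis is prior × ∏ likelihoods:
  sediment-hosted zinc: 0.242 × 0.33 × 0.93 × 0.69 × 0.58 = 0.029723
  carbonatite: 0.134 × 0.16 × 0.56 × 0.05 × 0.10 = 6.0032e-05
  pegmatite: 0.235 × 0.87 × 0.91 × 0.59 × 0.46 = 0.050494
  VMS deposit: 0.147 × 0.27 × 0.05 × 0.91 × 0.83 = 0.0014989
  skarn: 0.242 × 0.39 × 0.82 × 0.43 × 0.27 = 0.0089852
Marginal likelihood of the evidence = 0.090761.
P(sediment-hosted zinc | evidence) = 0.029723 / 0.090761 ≈ 0.327.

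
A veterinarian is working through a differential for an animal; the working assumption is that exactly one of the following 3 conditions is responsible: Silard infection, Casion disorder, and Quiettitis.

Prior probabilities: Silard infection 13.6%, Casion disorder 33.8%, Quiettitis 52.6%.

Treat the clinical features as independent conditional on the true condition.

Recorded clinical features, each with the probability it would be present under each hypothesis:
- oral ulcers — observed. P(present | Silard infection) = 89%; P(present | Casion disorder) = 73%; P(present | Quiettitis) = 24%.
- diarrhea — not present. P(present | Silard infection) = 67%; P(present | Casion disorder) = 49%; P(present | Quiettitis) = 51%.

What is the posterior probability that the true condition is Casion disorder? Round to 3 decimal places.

0.553

Multiply each prior by the joint likelihood of the clinical feature pattern (using 1 − P(present | H) for each absent clinical feature):
  Silard infection: 0.136 × 0.89 × (1 − 0.67) = 0.039943
  Casion disorder: 0.338 × 0.73 × (1 − 0.49) = 0.12584
  Quiettitis: 0.526 × 0.24 × (1 − 0.51) = 0.061858
The unnormalized weights sum to 0.22764.
P(Casion disorder | evidence) = 0.12584 / 0.22764 ≈ 0.553.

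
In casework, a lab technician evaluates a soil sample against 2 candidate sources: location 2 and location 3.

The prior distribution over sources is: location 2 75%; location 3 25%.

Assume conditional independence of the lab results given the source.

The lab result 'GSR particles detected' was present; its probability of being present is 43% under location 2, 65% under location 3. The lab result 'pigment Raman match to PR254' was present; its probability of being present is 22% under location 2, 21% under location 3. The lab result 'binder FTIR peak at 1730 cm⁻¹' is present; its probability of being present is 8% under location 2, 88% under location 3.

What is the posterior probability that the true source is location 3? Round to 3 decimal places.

0.841

Multiply each prior by the joint likelihood of the lab result pattern:
  location 2: 0.75 × 0.43 × 0.22 × 0.08 = 0.005676
  location 3: 0.25 × 0.65 × 0.21 × 0.88 = 0.03003
Marginal likelihood of the evidence = 0.035706.
P(location 3 | evidence) = 0.03003 / 0.035706 ≈ 0.841.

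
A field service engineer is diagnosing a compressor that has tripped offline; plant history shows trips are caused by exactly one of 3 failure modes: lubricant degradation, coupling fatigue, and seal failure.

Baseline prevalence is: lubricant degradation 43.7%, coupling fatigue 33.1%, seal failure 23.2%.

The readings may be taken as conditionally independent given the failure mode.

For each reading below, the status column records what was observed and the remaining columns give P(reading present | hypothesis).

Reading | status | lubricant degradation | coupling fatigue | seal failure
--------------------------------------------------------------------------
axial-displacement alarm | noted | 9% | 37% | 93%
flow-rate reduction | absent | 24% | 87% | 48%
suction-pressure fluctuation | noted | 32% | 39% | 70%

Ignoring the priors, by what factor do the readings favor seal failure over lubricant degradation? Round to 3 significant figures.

15.5

Take the product of per-reading likelihoods under each hypothesis (using 1 − P(present | H) for each absent reading), then divide.
  seal failure: 0.93 × (1 − 0.48) × 0.70 = 0.33852
  lubricant degradation: 0.09 × (1 − 0.24) × 0.32 = 0.021888
Bayes factor = 0.33852 / 0.021888 ≈ 15.5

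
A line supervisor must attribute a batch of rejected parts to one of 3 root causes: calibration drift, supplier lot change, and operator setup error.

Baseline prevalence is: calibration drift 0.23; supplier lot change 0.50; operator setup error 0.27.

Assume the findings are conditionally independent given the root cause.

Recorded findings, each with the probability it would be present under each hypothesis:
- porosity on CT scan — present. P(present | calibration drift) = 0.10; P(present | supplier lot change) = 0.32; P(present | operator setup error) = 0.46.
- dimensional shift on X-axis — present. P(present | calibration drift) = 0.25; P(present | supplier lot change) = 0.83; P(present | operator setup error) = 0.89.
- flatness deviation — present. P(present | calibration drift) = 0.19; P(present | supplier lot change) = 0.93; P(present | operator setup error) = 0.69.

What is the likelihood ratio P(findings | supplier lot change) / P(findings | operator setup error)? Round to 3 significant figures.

The Bayes factor is the ratio of the joint likelihoods of the evidence pattern under the two hypotheses.
  supplier lot change: 0.32 × 0.83 × 0.93 = 0.24701
  operator setup error: 0.46 × 0.89 × 0.69 = 0.28249
Bayes factor = 0.24701 / 0.28249 ≈ 0.874

0.874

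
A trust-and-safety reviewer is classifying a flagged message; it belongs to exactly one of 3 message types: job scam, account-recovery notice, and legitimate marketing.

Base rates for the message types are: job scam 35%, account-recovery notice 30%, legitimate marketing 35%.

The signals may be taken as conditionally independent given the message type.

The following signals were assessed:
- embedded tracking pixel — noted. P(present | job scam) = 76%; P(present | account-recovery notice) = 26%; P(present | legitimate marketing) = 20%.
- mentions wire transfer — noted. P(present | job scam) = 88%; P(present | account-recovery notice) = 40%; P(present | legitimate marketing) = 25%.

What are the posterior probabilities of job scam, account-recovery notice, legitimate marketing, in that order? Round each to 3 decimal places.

0.828, 0.110, 0.062

By Bayes' rule with conditional independence, the unnormalized weight for each hypothesis is prior × ∏ likelihoods:
  job scam: 0.35 × 0.76 × 0.88 = 0.23408
  account-recovery notice: 0.30 × 0.26 × 0.40 = 0.0312
  legitimate marketing: 0.35 × 0.20 × 0.25 = 0.0175
Normalizing constant Z = 0.23408 + 0.0312 + 0.0175 = 0.28278.
P(job scam | evidence) = 0.23408 / 0.28278 ≈ 0.828
P(account-recovery notice | evidence) = 0.0312 / 0.28278 ≈ 0.110
P(legitimate marketing | evidence) = 0.0175 / 0.28278 ≈ 0.062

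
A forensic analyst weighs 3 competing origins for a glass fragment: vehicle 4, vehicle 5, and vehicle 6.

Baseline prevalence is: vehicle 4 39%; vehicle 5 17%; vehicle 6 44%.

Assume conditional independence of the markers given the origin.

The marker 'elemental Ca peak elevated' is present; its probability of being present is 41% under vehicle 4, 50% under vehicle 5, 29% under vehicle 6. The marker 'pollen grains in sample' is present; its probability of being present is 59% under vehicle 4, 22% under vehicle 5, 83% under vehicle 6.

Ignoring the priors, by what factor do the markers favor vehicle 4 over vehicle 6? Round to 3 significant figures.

Take the product of per-marker likelihoods under each hypothesis, then divide.
  vehicle 4: 0.41 × 0.59 = 0.2419
  vehicle 6: 0.29 × 0.83 = 0.2407
Bayes factor = 0.2419 / 0.2407 ≈ 1.00

1.00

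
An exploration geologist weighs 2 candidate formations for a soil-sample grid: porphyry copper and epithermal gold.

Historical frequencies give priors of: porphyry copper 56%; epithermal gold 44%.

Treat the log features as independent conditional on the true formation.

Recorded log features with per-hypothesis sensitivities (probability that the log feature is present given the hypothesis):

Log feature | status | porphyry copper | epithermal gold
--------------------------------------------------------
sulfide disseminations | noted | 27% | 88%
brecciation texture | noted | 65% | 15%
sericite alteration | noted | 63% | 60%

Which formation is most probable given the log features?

For each hypothesis, the unnormalized posterior weight is prior × product of the log feature likelihoods:
  porphyry copper: 0.56 × 0.27 × 0.65 × 0.63 = 0.061916
  epithermal gold: 0.44 × 0.88 × 0.15 × 0.60 = 0.034848
The unnormalized weights sum to 0.096764.
P(porphyry copper | evidence) ≈ 0.061916 / 0.096764 ≈ 0.640
P(epithermal gold | evidence) ≈ 0.034848 / 0.096764 ≈ 0.360
The largest is 0.640, so porphyry copper is most probable.

porphyry copper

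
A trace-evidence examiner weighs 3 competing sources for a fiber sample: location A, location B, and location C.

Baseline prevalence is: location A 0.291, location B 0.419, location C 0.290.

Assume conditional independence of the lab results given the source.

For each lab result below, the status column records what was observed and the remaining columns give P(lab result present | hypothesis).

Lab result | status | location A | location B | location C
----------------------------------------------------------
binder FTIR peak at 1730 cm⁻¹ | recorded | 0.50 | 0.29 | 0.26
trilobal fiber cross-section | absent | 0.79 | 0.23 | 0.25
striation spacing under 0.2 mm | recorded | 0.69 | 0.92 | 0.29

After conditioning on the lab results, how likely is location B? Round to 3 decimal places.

By Bayes' rule with conditional independence, the unnormalized weight for each hypothesis is prior × ∏ likelihoods (using 1 − P(present | H) for each absent lab result):
  location A: 0.291 × 0.50 × (1 − 0.79) × 0.69 = 0.021083
  location B: 0.419 × 0.29 × (1 − 0.23) × 0.92 = 0.086078
  location C: 0.290 × 0.26 × (1 − 0.25) × 0.29 = 0.016399
Normalizing constant Z = 0.021083 + 0.086078 + 0.016399 = 0.12356.
P(location B | evidence) = 0.086078 / 0.12356 ≈ 0.697.

0.697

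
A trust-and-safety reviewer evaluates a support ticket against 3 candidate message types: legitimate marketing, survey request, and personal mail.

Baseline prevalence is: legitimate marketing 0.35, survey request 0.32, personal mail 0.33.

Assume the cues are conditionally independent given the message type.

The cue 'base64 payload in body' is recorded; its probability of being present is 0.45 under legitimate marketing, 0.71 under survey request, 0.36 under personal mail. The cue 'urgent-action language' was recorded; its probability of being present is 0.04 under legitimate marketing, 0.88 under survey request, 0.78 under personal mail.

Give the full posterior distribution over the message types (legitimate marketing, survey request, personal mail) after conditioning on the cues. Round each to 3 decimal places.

By Bayes' rule with conditional independence, the unnormalized weight for each hypothesis is prior × ∏ likelihoods:
  legitimate marketing: 0.35 × 0.45 × 0.04 = 0.0063
  survey request: 0.32 × 0.71 × 0.88 = 0.19994
  personal mail: 0.33 × 0.36 × 0.78 = 0.092664
Normalizing constant Z = 0.0063 + 0.19994 + 0.092664 = 0.2989.
P(legitimate marketing | evidence) = 0.0063 / 0.2989 ≈ 0.021
P(survey request | evidence) = 0.19994 / 0.2989 ≈ 0.669
P(personal mail | evidence) = 0.092664 / 0.2989 ≈ 0.310

0.021, 0.669, 0.310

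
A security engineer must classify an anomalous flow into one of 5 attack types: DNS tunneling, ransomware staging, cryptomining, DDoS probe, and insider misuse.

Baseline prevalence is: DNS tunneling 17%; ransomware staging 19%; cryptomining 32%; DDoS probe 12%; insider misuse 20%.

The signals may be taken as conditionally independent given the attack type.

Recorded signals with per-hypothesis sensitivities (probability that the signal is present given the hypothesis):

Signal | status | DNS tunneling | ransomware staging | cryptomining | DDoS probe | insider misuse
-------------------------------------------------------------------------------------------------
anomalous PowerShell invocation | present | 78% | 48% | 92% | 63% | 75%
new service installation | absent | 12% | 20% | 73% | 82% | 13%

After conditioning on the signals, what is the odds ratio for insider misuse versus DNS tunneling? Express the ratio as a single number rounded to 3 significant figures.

The normalizing constant cancels in an odds ratio, so compute prior × likelihood for the two hypotheses only (using 1 − P(present | H) for each absent signal):
  insider misuse: 0.20 × 0.75 × (1 − 0.13) = 0.1305
  DNS tunneling: 0.17 × 0.78 × (1 − 0.12) = 0.11669
Posterior odds = 0.1305 / 0.11669 ≈ 1.12.

1.12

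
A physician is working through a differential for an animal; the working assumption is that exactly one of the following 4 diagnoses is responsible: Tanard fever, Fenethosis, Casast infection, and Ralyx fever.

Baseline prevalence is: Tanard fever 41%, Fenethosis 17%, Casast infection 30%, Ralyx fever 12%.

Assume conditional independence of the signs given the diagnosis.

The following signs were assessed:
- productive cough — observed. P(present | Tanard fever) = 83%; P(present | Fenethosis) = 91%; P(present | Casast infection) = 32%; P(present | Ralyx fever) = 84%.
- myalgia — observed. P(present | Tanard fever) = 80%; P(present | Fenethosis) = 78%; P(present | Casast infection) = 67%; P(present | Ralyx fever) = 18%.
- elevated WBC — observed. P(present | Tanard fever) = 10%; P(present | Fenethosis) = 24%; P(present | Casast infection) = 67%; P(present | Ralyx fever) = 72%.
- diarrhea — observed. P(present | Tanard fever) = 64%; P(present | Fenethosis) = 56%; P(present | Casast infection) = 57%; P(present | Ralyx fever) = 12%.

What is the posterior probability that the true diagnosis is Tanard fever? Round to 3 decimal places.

0.291

Multiply each prior by the joint likelihood of the sign pattern:
  Tanard fever: 0.41 × 0.83 × 0.80 × 0.10 × 0.64 = 0.017423
  Fenethosis: 0.17 × 0.91 × 0.78 × 0.24 × 0.56 = 0.016218
  Casast infection: 0.30 × 0.32 × 0.67 × 0.67 × 0.57 = 0.024564
  Ralyx fever: 0.12 × 0.84 × 0.18 × 0.72 × 0.12 = 0.0015676
Normalizing constant Z = 0.017423 + 0.016218 + 0.024564 + 0.0015676 = 0.059772.
P(Tanard fever | evidence) = 0.017423 / 0.059772 ≈ 0.291.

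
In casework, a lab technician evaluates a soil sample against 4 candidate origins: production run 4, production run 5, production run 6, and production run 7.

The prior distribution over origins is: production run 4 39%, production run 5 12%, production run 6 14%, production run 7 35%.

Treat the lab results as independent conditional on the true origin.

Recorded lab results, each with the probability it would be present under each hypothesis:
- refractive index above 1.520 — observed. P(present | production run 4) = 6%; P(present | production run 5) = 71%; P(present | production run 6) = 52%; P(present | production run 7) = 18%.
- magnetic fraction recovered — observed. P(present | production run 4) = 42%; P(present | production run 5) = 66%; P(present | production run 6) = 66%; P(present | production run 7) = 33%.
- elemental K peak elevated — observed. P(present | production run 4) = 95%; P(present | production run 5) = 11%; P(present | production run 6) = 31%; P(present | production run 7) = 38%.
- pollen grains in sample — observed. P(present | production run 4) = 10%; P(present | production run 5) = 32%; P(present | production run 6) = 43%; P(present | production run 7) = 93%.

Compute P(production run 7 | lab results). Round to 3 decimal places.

Multiply each prior by the joint likelihood of the lab result pattern:
  production run 4: 0.39 × 0.06 × 0.42 × 0.95 × 0.10 = 0.00093366
  production run 5: 0.12 × 0.71 × 0.66 × 0.11 × 0.32 = 0.0019794
  production run 6: 0.14 × 0.52 × 0.66 × 0.31 × 0.43 = 0.0064048
  production run 7: 0.35 × 0.18 × 0.33 × 0.38 × 0.93 = 0.0073472
The unnormalized weights sum to 0.016665.
P(production run 7 | evidence) = 0.0073472 / 0.016665 ≈ 0.441.

0.441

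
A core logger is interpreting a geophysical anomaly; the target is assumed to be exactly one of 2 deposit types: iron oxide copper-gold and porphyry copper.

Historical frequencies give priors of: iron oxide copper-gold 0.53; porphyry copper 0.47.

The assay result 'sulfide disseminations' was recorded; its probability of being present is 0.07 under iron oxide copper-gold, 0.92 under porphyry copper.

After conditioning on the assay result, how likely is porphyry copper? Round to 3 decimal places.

0.921

For each hypothesis, the unnormalized posterior weight is prior × likelihood:
  iron oxide copper-gold: 0.53 × 0.07 = 0.0371
  porphyry copper: 0.47 × 0.92 = 0.4324
Marginal likelihood of the evidence = 0.4695.
P(porphyry copper | evidence) = 0.4324 / 0.4695 ≈ 0.921.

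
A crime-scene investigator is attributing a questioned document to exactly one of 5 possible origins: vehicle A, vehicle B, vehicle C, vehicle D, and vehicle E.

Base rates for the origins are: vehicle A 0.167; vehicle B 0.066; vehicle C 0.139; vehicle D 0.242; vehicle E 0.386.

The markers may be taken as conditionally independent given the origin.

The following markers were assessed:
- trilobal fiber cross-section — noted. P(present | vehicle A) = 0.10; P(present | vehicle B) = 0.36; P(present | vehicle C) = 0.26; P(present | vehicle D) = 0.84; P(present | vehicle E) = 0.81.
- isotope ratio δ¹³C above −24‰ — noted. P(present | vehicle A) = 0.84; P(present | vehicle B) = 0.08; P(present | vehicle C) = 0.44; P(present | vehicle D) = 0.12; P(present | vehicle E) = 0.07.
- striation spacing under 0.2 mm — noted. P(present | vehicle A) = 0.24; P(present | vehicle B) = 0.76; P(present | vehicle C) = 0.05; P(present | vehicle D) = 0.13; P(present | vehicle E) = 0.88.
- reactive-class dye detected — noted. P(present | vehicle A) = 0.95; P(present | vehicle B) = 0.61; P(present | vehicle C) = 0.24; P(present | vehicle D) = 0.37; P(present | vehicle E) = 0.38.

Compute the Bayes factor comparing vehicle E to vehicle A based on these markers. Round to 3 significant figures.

Joint likelihood of the marker pattern under each hypothesis:
  vehicle E: 0.81 × 0.07 × 0.88 × 0.38 = 0.01896
  vehicle A: 0.10 × 0.84 × 0.24 × 0.95 = 0.019152
Bayes factor = 0.01896 / 0.019152 ≈ 0.990

0.990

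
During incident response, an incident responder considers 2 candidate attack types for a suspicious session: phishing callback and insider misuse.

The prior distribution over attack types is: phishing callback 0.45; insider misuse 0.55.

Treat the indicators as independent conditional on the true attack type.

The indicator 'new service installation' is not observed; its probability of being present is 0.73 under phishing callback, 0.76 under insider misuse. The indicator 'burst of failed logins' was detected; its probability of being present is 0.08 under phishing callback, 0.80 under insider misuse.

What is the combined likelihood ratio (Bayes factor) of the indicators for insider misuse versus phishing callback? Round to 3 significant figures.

8.89

The Bayes factor is the ratio of the joint likelihoods of the indicator pattern under the two hypotheses (using 1 − P(present | H) for each absent indicator).
  insider misuse: (1 − 0.76) × 0.80 = 0.192
  phishing callback: (1 − 0.73) × 0.08 = 0.0216
Bayes factor = 0.192 / 0.0216 ≈ 8.89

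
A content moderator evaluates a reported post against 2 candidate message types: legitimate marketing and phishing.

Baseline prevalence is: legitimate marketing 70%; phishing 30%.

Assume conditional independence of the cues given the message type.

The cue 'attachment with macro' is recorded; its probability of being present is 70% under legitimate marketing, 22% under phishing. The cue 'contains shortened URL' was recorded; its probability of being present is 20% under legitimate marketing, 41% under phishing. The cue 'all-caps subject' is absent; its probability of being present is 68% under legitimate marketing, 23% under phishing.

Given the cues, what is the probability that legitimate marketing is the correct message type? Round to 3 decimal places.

0.601

Multiply each prior by the joint likelihood of the cue pattern (using 1 − P(present | H) for each absent cue):
  legitimate marketing: 0.70 × 0.70 × 0.20 × (1 − 0.68) = 0.03136
  phishing: 0.30 × 0.22 × 0.41 × (1 − 0.23) = 0.020836
Marginal likelihood of the evidence = 0.052196.
P(legitimate marketing | evidence) = 0.03136 / 0.052196 ≈ 0.601.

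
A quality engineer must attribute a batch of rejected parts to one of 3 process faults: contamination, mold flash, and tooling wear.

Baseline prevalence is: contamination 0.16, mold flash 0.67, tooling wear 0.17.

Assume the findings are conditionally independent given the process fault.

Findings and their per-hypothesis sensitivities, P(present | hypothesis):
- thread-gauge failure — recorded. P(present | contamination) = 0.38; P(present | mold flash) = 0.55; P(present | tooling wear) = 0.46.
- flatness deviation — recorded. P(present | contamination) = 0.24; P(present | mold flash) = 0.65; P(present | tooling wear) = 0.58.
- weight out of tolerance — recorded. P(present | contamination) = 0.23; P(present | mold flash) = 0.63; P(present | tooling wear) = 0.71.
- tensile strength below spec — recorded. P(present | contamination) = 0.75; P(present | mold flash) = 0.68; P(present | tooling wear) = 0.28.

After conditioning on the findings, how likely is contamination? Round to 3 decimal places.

For each hypothesis, the unnormalized posterior weight is prior × product of the finding likelihoods:
  contamination: 0.16 × 0.38 × 0.24 × 0.23 × 0.75 = 0.0025171
  mold flash: 0.67 × 0.55 × 0.65 × 0.63 × 0.68 = 0.10261
  tooling wear: 0.17 × 0.46 × 0.58 × 0.71 × 0.28 = 0.0090168
Marginal likelihood of the evidence = 0.11415.
P(contamination | evidence) = 0.0025171 / 0.11415 ≈ 0.022.

0.022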